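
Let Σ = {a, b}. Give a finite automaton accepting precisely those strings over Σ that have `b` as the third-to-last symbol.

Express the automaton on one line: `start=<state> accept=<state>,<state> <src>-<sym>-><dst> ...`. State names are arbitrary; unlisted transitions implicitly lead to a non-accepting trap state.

A DFA must remember the last 3 symbols (since which symbol is third-to-last isn't known until the input ends). Use one state per possible window of the last ≤3 symbols; accept from those whose window starts with `b`.
A 15-state machine:
          a    b  
>  s0     s1   s2 
   s1     s3   s4 
   s2     s5   s6 
   s3     s7   s8 
   s4     s9  s10 
   s5    s11  s12 
   s6    s13  s14 
   s7     s7   s8 
   s8     s9  s10 
   s9    s11  s12 
   s10   s13  s14 
 * s11    s7   s8 
 * s12    s9  s10 
 * s13   s11  s12 
 * s14   s13  s14 
(> = start, * = accepting)

start=s0 accept=s11,s12,s13,s14 s0-a->s1 s0-b->s2 s1-a->s3 s1-b->s4 s2-a->s5 s2-b->s6 s3-a->s7 s3-b->s8 s4-a->s9 s4-b->s10 s5-a->s11 s5-b->s12 s6-a->s13 s6-b->s14 s7-a->s7 s7-b->s8 s8-a->s9 s8-b->s10 s9-a->s11 s9-b->s12 s10-a->s13 s10-b->s14 s11-a->s7 s11-b->s8 s12-a->s9 s12-b->s10 s13-a->s11 s13-b->s12 s14-a->s13 s14-b->s14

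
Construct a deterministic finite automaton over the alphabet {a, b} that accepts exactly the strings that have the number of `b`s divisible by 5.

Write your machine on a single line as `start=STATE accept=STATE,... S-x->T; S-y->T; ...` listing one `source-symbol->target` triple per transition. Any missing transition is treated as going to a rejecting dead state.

The only thing that matters is how many `b`s have appeared, reduced mod 5. Use one state per residue: q0 for 0, …, q4 for 4. Reading `b` moves to the next residue; anything else stays put. q0 is accepting.
A 5-state machine:
        a   b  
>* q0   q0  q1 
   q1   q1  q2 
   q2   q2  q3 
   q3   q3  q4 
   q4   q4  q0 
(> = start, * = accepting)

start=q0; accept=q0; q0-a->q0; q0-b->q1; q1-a->q1; q1-b->q2; q2-a->q2; q2-b->q3; q3-a->q3; q3-b->q4; q4-a->q4; q4-b->q0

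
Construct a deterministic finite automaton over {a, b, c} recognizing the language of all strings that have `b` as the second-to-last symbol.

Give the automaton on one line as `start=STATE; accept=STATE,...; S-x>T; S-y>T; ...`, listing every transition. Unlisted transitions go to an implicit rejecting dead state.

A DFA must remember the last 2 symbols (since which symbol is second-to-last isn't known until the input ends). Use one state per possible window of the last ≤2 symbols; accept from those whose window starts with `b`.
A 13-state machine:
          a    b    c  
>  s0     s1   s2   s3 
   s1     s4   s5   s6 
   s2     s7   s8   s9 
   s3    s10  s11  s12 
   s4     s4   s5   s6 
   s5     s7   s8   s9 
   s6    s10  s11  s12 
 * s7     s4   s5   s6 
 * s8     s7   s8   s9 
 * s9    s10  s11  s12 
   s10    s4   s5   s6 
   s11    s7   s8   s9 
   s12   s10  s11  s12 
(> = start, * = accepting)

start=s0; accept=s7,s8,s9; s0-a>s1; s0-b>s2; s0-c>s3; s1-a>s4; s1-b>s5; s1-c>s6; s2-a>s7; s2-b>s8; s2-c>s9; s3-a>s10; s3-b>s11; s3-c>s12; s4-a>s4; s4-b>s5; s4-c>s6; s5-a>s7; s5-b>s8; s5-c>s9; s6-a>s10; s6-b>s11; s6-c>s12; s7-a>s4; s7-b>s5; s7-c>s6; s8-a>s7; s8-b>s8; s8-c>s9; s9-a>s10; s9-b>s11; s9-c>s12; s10-a>s4; s10-b>s5; s10-c>s6; s11-a>s7; s11-b>s8; s11-c>s9; s12-a>s10; s12-b>s11; s12-c>s12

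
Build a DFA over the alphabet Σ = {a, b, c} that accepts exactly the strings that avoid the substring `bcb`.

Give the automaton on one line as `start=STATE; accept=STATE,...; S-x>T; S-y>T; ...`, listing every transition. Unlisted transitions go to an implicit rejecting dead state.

Track partial matches of the forbidden pattern `bcb`. State s3 is a dead state reached once `bcb` has occurred; every other state accepts. s0 means no part of `bcb` is currently matched.
A 4-state machine:
        a   b   c  
>* s0   s0  s1  s0 
 * s1   s0  s1  s2 
 * s2   s0  s3  s0 
   s3   s3  s3  s3 
(> = start, * = accepting)

start=s0; accept=s0,s1,s2; s0-a>s0; s0-b>s1; s0-c>s0; s1-a>s0; s1-b>s1; s1-c>s2; s2-a>s0; s2-b>s3; s2-c>s0; s3-a>s3; s3-b>s3; s3-c>s3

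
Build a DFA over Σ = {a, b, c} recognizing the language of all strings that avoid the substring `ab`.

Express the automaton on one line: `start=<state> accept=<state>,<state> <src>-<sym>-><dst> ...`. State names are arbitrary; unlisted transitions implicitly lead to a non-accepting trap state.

Track partial matches of the forbidden pattern `ab`. State s2 is a dead state reached once `ab` has occurred; every other state accepts. s0 means no part of `ab` is currently matched.
A 3-state machine:
        a   b   c  
>* s0   s1  s0  s0 
 * s1   s1  s2  s0 
   s2   s2  s2  s2 
(> = start, * = accepting)

start=s0 accept=s0,s1 s0-a->s1 s0-b->s0 s0-c->s0 s1-a->s1 s1-b->s2 s1-c->s0 s2-a->s2 s2-b->s2 s2-c->s2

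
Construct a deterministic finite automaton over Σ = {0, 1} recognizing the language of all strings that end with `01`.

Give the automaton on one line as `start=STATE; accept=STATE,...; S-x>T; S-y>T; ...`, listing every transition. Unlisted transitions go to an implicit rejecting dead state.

start=q0; accept=q2; q0-0>q1; q0-1>q0; q1-0>q1; q1-1>q2; q2-0>q1; q2-1>q0

Remember how much of `01` the current input suffix matches. State q0 means no match yet; q1 means the last symbol is `0`; q2 means the last 2 symbols are `01`. Only q2 accepts. On a mismatch, fall back to the longest proper suffix that is still a prefix of `01`.
3 states suffice.
        0   1  
>  q0   q1  q0 
   q1   q1  q2 
 * q2   q1  q0 
(> = start, * = accepting)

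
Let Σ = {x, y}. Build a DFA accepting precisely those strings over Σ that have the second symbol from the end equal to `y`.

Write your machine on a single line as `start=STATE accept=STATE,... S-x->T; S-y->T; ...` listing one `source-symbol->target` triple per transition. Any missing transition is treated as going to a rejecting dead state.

start=q0; accept=q5,q6; q0-x->q1; q0-y->q2; q1-x->q3; q1-y->q4; q2-x->q5; q2-y->q6; q3-x->q3; q3-y->q4; q4-x->q5; q4-y->q6; q5-x->q3; q5-y->q4; q6-x->q5; q6-y->q6

Because acceptance depends on a position counted from the end, the machine has to buffer the most recent 2 symbols. Make each state the string of the last up-to-2 symbols read; on input `x` shift the window left and append `x`. Accept when the buffered window has length 2 and begins with `y`.
With 7 states:
        x   y  
>  q0   q1  q2 
   q1   q3  q4 
   q2   q5  q6 
   q3   q3  q4 
   q4   q5  q6 
 * q5   q3  q4 
 * q6   q5  q6 
(> = start, * = accepting)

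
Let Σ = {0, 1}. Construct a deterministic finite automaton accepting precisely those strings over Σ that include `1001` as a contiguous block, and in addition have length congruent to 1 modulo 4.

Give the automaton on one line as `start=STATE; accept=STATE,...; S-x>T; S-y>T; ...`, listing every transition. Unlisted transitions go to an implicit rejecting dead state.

start=q0; accept=q16; q0-0>q1; q0-1>q2; q1-0>q3; q1-1>q4; q2-0>q5; q2-1>q4; q3-0>q6; q3-1>q7; q4-0>q8; q4-1>q7; q5-0>q9; q5-1>q7; q6-0>q0; q6-1>q10; q7-0>q11; q7-1>q10; q8-0>q12; q8-1>q10; q9-0>q0; q9-1>q13; q10-0>q14; q10-1>q2; q11-0>q15; q11-1>q2; q12-0>q1; q12-1>q16; q13-0>q16; q13-1>q16; q14-0>q17; q14-1>q4; q15-0>q3; q15-1>q18; q16-0>q18; q16-1>q18; q17-0>q6; q17-1>q19; q18-0>q19; q18-1>q19; q19-0>q13; q19-1>q13

Run two small machines in parallel and take their product. One (5 states) tracks whether and how much of `1001` has been seen; the other (4 states) tracks the input length modulo 4. Each combined state is a pair, one component from each; accept when both components accept.
20 states suffice.
          0    1  
>  q0     q1   q2 
   q1     q3   q4 
   q2     q5   q4 
   q3     q6   q7 
   q4     q8   q7 
   q5     q9   q7 
   q6     q0  q10 
   q7    q11  q10 
   q8    q12  q10 
   q9     q0  q13 
   q10   q14   q2 
   q11   q15   q2 
   q12    q1  q16 
   q13   q16  q16 
   q14   q17   q4 
   q15    q3  q18 
 * q16   q18  q18 
   q17    q6  q19 
   q18   q19  q19 
   q19   q13  q13 
(> = start, * = accepting)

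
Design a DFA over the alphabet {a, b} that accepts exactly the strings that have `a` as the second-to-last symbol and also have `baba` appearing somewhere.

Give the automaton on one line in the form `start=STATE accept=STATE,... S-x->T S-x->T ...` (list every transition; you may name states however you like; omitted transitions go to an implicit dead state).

start=q0 accept=q9,q10 q0-a->q1 q0-b->q2 q1-a->q3 q1-b->q4 q2-a->q5 q2-b->q6 q3-a->q3 q3-b->q4 q4-a->q5 q4-b->q6 q5-a->q3 q5-b->q7 q6-a->q5 q6-b->q6 q7-a->q8 q7-b->q6 q8-a->q9 q8-b->q10 q9-a->q9 q9-b->q10 q10-a->q8 q10-b->q11 q11-a->q8 q11-b->q11

Handle the two conditions separately and then intersect. One (7 states) tracks the last 2 symbols read; the other (5 states) tracks whether and how much of `baba` has been seen. Each combined state is a pair, one component from each; accept when both components accept.
With 12 states:
          a    b  
>  q0     q1   q2 
   q1     q3   q4 
   q2     q5   q6 
   q3     q3   q4 
   q4     q5   q6 
   q5     q3   q7 
   q6     q5   q6 
   q7     q8   q6 
   q8     q9  q10 
 * q9     q9  q10 
 * q10    q8  q11 
   q11    q8  q11 
(> = start, * = accepting)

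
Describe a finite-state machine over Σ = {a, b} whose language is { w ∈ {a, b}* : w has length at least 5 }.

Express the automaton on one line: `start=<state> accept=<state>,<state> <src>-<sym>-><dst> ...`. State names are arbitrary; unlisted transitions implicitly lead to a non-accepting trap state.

start=S0 accept=S5,S6 S0-a->S1 S0-b->S1 S1-a->S2 S1-b->S2 S2-a->S3 S2-b->S3 S3-a->S4 S3-b->S4 S4-a->S5 S4-b->S5 S5-a->S6 S5-b->S6 S6-a->S6 S6-b->S6

Count input length up to 6: every symbol moves from S0 toward S6, which means 'more than 5' and absorbs. Accept from {S5, S6}.
        a   b  
>  S0   S1  S1 
   S1   S2  S2 
   S2   S3  S3 
   S3   S4  S4 
   S4   S5  S5 
 * S5   S6  S6 
 * S6   S6  S6 
(> = start, * = accepting)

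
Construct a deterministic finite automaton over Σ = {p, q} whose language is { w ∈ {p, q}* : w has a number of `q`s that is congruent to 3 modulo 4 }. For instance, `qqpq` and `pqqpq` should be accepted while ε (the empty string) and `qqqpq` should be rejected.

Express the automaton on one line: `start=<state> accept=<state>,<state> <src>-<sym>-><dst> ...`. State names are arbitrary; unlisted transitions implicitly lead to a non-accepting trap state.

Keep the running count of `q`s modulo 4: each `q` advances along the cycle S0 → S1 → S2 → S3 → S0 while other symbols loop. Accept at S3.
        p   q  
>  S0   S0  S1 
   S1   S1  S2 
   S2   S2  S3 
 * S3   S3  S0 
(> = start, * = accepting)

start=S0 accept=S3 S0-p->S0 S0-q->S1 S1-p->S1 S1-q->S2 S2-p->S2 S2-q->S3 S3-p->S3 S3-q->S0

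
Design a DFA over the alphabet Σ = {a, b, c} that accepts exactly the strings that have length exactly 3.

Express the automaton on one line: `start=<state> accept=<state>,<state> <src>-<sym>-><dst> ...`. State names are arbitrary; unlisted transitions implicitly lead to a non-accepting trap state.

start=q0 accept=q3 q0-a->q1 q0-b->q1 q0-c->q1 q1-a->q2 q1-b->q2 q1-c->q2 q2-a->q3 q2-b->q3 q2-c->q3 q3-a->q4 q3-b->q4 q3-c->q4 q4-a->q4 q4-b->q4 q4-c->q4

We only need to distinguish lengths 0, 1, …, 3, and '>3'. Chain q0 → q1 → q2 → q3 → q4 on every symbol, with q4 looping. Accepting states: {q3}.
5 states suffice.
        a   b   c  
>  q0   q1  q1  q1 
   q1   q2  q2  q2 
   q2   q3  q3  q3 
 * q3   q4  q4  q4 
   q4   q4  q4  q4 
(> = start, * = accepting)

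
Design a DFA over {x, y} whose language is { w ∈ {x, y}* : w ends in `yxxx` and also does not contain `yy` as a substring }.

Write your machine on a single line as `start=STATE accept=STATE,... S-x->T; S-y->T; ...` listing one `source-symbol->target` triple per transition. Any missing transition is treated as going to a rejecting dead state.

start=s0; accept=s6; s0-x->s0; s0-y->s1; s1-x->s2; s1-y->s3; s2-x->s4; s2-y->s1; s3-x->s5; s3-y->s3; s4-x->s6; s4-y->s1; s5-x->s7; s5-y->s3; s6-x->s0; s6-y->s1; s7-x->s8; s7-y->s3; s8-x->s9; s8-y->s3; s9-x->s9; s9-y->s3

Run two small machines in parallel and take their product. The first has 5 states tracking how much of the suffix `yxxx` has currently been matched; the second has 3 states tracking partial matches of the forbidden pattern `yy`. A product state is a pair (one from each), accepting exactly when both do.
With 10 states:
        x   y  
>  s0   s0  s1 
   s1   s2  s3 
   s2   s4  s1 
   s3   s5  s3 
   s4   s6  s1 
   s5   s7  s3 
 * s6   s0  s1 
   s7   s8  s3 
   s8   s9  s3 
   s9   s9  s3 
(> = start, * = accepting)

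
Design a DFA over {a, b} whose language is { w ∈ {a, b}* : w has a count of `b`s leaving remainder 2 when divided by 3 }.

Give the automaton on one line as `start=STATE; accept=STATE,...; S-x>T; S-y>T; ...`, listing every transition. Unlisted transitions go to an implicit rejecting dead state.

Keep the running count of `b`s modulo 3: each `b` advances along the cycle S0 → S1 → S2 → S0 while other symbols loop. Accept at S2.
With 3 states:
        a   b  
>  S0   S0  S1 
   S1   S1  S2 
 * S2   S2  S0 
(> = start, * = accepting)

start=S0; accept=S2; S0-a>S0; S0-b>S1; S1-a>S1; S1-b>S2; S2-a>S2; S2-b>S0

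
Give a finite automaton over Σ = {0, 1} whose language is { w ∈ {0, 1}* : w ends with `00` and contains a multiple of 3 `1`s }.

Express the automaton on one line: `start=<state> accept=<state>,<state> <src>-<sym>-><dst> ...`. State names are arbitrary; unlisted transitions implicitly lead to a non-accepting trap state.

Run two small machines in parallel and take their product. One (3 states) tracks how much of the suffix `00` has currently been matched; the other (3 states) tracks the count of `1`s modulo 3. Each combined state is a pair, one component from each; accept when both components accept. Equivalent product states are then merged.
        0   1  
>  S0   S1  S2 
   S1   S3  S2 
   S2   S2  S4 
 * S3   S3  S2 
   S4   S4  S0 
(> = start, * = accepting)

start=S0 accept=S3 S0-0->S1 S0-1->S2 S1-0->S3 S1-1->S2 S2-0->S2 S2-1->S4 S3-0->S3 S3-1->S2 S4-0->S4 S4-1->S0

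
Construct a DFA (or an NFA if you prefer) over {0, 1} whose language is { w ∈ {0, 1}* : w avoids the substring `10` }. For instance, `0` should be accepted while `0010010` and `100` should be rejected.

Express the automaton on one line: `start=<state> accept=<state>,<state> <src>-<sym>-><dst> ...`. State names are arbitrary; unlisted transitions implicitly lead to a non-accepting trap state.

Track partial matches of the forbidden pattern `10`. State q2 is a dead state reached once `10` has occurred; every other state accepts. q0 means no part of `10` is currently matched.
A 3-state machine:
        0   1  
>* q0   q0  q1 
 * q1   q2  q1 
   q2   q2  q2 
(> = start, * = accepting)

start=q0 accept=q0,q1 q0-0->q0 q0-1->q1 q1-0->q2 q1-1->q1 q2-0->q2 q2-1->q2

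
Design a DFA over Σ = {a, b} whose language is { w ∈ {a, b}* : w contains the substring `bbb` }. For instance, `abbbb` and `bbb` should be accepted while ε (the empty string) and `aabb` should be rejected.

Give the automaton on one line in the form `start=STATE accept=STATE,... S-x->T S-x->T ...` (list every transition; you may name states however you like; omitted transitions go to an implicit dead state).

start=s0 accept=s3 s0-a->s0 s0-b->s1 s1-a->s0 s1-b->s2 s2-a->s0 s2-b->s3 s3-a->s3 s3-b->s3

Track how much of `bbb` has been matched so far: state s0 is no progress, s3 is the absorbing accept state reached once `bbb` has occurred. Intermediate states record partial matches; on a mismatch, fall back to the longest reusable overlap.
With 4 states:
        a   b  
>  s0   s0  s1 
   s1   s0  s2 
   s2   s0  s3 
 * s3   s3  s3 
(> = start, * = accepting)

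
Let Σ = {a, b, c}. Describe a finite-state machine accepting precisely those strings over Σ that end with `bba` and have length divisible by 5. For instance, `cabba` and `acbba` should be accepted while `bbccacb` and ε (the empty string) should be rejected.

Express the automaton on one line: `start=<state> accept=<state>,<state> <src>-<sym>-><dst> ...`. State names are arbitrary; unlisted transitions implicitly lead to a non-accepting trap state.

Build one automaton per condition and run them in lockstep. The first has 4 states tracking how much of the suffix `bba` has currently been matched; the second has 5 states tracking the input length modulo 5. A product state is a pair (one from each), accepting exactly when both do. Minimizing collapses redundant product states.
With 8 states:
        a   b   c  
>  s0   s1  s1  s1 
   s1   s2  s2  s2 
   s2   s3  s4  s3 
   s3   s5  s5  s5 
   s4   s5  s6  s5 
   s5   s0  s0  s0 
   s6   s7  s0  s0 
 * s7   s1  s1  s1 
(> = start, * = accepting)

start=s0 accept=s7 s0-a->s1 s0-b->s1 s0-c->s1 s1-a->s2 s1-b->s2 s1-c->s2 s2-a->s3 s2-b->s4 s2-c->s3 s3-a->s5 s3-b->s5 s3-c->s5 s4-a->s5 s4-b->s6 s4-c->s5 s5-a->s0 s5-b->s0 s5-c->s0 s6-a->s7 s6-b->s0 s6-c->s0 s7-a->s1 s7-b->s1 s7-c->s1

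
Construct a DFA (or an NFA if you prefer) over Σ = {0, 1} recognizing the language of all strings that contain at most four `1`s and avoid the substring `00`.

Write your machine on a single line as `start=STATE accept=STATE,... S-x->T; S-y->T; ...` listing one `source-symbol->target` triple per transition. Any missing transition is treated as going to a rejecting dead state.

start=s0; accept=s0,s1,s2,s4,s5,s6,s7,s8,s9,s10; s0-0->s1; s0-1->s2; s1-0->s3; s1-1->s2; s2-0->s4; s2-1->s5; s3-0->s3; s3-1->s3; s4-0->s3; s4-1->s5; s5-0->s6; s5-1->s7; s6-0->s3; s6-1->s7; s7-0->s8; s7-1->s9; s8-0->s3; s8-1->s9; s9-0->s10; s9-1->s3; s10-0->s3; s10-1->s3

Handle the two conditions separately and then intersect. The first has 6 states tracking the count of `1`s, saturating at 5; the second has 3 states tracking partial matches of the forbidden pattern `00`. A product state is a pair (one from each), accepting exactly when both do. Equivalent product states are then merged.
With 11 states:
          0    1  
>* s0     s1   s2 
 * s1     s3   s2 
 * s2     s4   s5 
   s3     s3   s3 
 * s4     s3   s5 
 * s5     s6   s7 
 * s6     s3   s7 
 * s7     s8   s9 
 * s8     s3   s9 
 * s9    s10   s3 
 * s10    s3   s3 
(> = start, * = accepting)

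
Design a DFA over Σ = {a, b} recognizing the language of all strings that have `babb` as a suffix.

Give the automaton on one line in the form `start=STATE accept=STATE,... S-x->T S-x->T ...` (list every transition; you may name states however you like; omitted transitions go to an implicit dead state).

Let each state record the length of the longest suffix of the input read so far that is also a prefix of `babb`. q1 means the last symbol is `b`; q2 means the last 2 symbols are `ba`; q3 means the last 3 symbols are `bab`; q4 means the last 4 symbols are `babb`. Accept only at q4, where the string currently ends in `babb`.
A 5-state machine:
        a   b  
>  q0   q0  q1 
   q1   q2  q1 
   q2   q0  q3 
   q3   q2  q4 
 * q4   q2  q1 
(> = start, * = accepting)

start=q0 accept=q4 q0-a->q0 q0-b->q1 q1-a->q2 q1-b->q1 q2-a->q0 q2-b->q3 q3-a->q2 q3-b->q4 q4-a->q2 q4-b->q1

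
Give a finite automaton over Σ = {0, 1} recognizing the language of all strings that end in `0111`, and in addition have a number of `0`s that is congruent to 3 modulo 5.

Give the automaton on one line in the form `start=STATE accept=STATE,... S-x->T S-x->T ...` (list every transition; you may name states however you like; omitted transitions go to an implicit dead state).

start=S0 accept=S7 S0-0->S1 S0-1->S0 S1-0->S2 S1-1->S1 S2-0->S3 S2-1->S2 S3-0->S4 S3-1->S5 S4-0->S0 S4-1->S4 S5-0->S4 S5-1->S6 S6-0->S4 S6-1->S7 S7-0->S4 S7-1->S8 S8-0->S4 S8-1->S8

Run two small machines in parallel and take their product. The first has 5 states tracking how much of the suffix `0111` has currently been matched; the second has 5 states tracking the count of `0`s modulo 5. A product state is a pair (one from each), accepting exactly when both do. Equivalent product states are then merged.
A 9-state machine:
        0   1  
>  S0   S1  S0 
   S1   S2  S1 
   S2   S3  S2 
   S3   S4  S5 
   S4   S0  S4 
   S5   S4  S6 
   S6   S4  S7 
 * S7   S4  S8 
   S8   S4  S8 
(> = start, * = accepting)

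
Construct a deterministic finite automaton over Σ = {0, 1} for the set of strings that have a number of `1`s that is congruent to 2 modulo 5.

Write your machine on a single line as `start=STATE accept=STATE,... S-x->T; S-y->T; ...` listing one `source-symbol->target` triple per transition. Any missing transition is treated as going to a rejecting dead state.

start=q0; accept=q2; q0-0->q0; q0-1->q1; q1-0->q1; q1-1->q2; q2-0->q2; q2-1->q3; q3-0->q3; q3-1->q4; q4-0->q4; q4-1->q0

The only thing that matters is how many `1`s have appeared, reduced mod 5. Use one state per residue: q0 for 0, …, q4 for 4. Reading `1` moves to the next residue; anything else stays put. q2 is accepting.
5 states suffice.
        0   1  
>  q0   q0  q1 
   q1   q1  q2 
 * q2   q2  q3 
   q3   q3  q4 
   q4   q4  q0 
(> = start, * = accepting)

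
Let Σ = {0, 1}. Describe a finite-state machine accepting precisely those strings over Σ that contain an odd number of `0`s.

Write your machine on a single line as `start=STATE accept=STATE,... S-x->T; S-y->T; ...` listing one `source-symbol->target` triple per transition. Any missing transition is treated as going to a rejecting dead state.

Keep the running count of `0`s modulo 2: each `0` advances along the cycle s0 → s1 → s0 while other symbols loop. Accept at s1.
A 2-state machine:
        0   1  
>  s0   s1  s0 
 * s1   s0  s1 
(> = start, * = accepting)

start=s0; accept=s1; s0-0->s1; s0-1->s0; s1-0->s0; s1-1->s1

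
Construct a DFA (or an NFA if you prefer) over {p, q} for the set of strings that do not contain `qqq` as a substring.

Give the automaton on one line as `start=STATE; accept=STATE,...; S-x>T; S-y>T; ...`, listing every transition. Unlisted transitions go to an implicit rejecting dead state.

start=s0; accept=s0,s1,s2; s0-p>s0; s0-q>s1; s1-p>s0; s1-q>s2; s2-p>s0; s2-q>s3; s3-p>s3; s3-q>s3

Track partial matches of the forbidden pattern `qqq`. State s3 is a dead state reached once `qqq` has occurred; every other state accepts. s0 means no part of `qqq` is currently matched.
4 states suffice.
        p   q  
>* s0   s0  s1 
 * s1   s0  s2 
 * s2   s0  s3 
   s3   s3  s3 
(> = start, * = accepting)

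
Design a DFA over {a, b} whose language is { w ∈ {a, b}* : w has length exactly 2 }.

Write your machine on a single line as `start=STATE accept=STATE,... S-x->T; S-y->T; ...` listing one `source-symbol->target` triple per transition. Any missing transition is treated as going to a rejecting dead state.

Count input length up to 3: every symbol moves from q0 toward q3, which means 'more than 2' and absorbs. Accept from {q2}.
4 states suffice.
        a   b  
>  q0   q1  q1 
   q1   q2  q2 
 * q2   q3  q3 
   q3   q3  q3 
(> = start, * = accepting)

start=q0; accept=q2; q0-a->q1; q0-b->q1; q1-a->q2; q1-b->q2; q2-a->q3; q2-b->q3; q3-a->q3; q3-b->q3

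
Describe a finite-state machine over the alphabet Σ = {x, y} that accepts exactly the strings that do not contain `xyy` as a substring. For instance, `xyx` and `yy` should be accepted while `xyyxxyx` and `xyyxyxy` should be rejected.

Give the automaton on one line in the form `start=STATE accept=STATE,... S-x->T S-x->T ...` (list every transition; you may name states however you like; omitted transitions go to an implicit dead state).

This is the complement of 'contains `xyy`'. Use the same substring-matching states — s0 through s3 holding how much of `xyy` has just been matched — but flip the accepting set: everything except the trap s3 accepts.
4 states suffice.
        x   y  
>* s0   s1  s0 
 * s1   s1  s2 
 * s2   s1  s3 
   s3   s3  s3 
(> = start, * = accepting)

start=s0 accept=s0,s1,s2 s0-x->s1 s0-y->s0 s1-x->s1 s1-y->s2 s2-x->s1 s2-y->s3 s3-x->s3 s3-y->s3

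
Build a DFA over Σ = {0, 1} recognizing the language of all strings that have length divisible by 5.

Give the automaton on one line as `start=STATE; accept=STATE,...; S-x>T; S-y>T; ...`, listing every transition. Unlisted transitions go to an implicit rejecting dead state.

start=q0; accept=q0; q0-0>q1; q0-1>q1; q1-0>q2; q1-1>q2; q2-0>q3; q2-1>q3; q3-0>q4; q3-1>q4; q4-0>q0; q4-1>q0

Count input length modulo 5: every symbol advances one step around the cycle q0 → q1 → q2 → q3 → q4 → q0. Accept at q0.
A 5-state machine:
        0   1  
>* q0   q1  q1 
   q1   q2  q2 
   q2   q3  q3 
   q3   q4  q4 
   q4   q0  q0 
(> = start, * = accepting)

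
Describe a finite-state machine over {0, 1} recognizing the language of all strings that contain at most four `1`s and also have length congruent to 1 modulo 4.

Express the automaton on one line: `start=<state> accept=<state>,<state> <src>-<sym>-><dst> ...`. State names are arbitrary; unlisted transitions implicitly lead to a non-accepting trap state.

Build one automaton per condition and run them in lockstep. The first has 6 states tracking the count of `1`s, saturating at 5; the second has 4 states tracking the input length modulo 4. A product state is a pair (one from each), accepting exactly when both do. Equivalent product states are then merged.
          0    1  
>  q0     q1   q2 
 * q1     q3   q4 
 * q2     q4   q5 
   q3     q6   q7 
   q4     q7   q8 
   q5     q8   q9 
   q6     q0  q10 
   q7    q10  q11 
   q8    q11  q12 
   q9    q12  q13 
   q10    q2  q14 
   q11   q14  q15 
   q12   q15  q16 
   q13   q16  q17 
 * q14    q5  q18 
 * q15   q18  q19 
 * q16   q19  q17 
   q17   q17  q17 
   q18    q9  q20 
   q19   q20  q17 
   q20   q13  q17 
(> = start, * = accepting)

start=q0 accept=q1,q2,q14,q15,q16 q0-0->q1 q0-1->q2 q1-0->q3 q1-1->q4 q2-0->q4 q2-1->q5 q3-0->q6 q3-1->q7 q4-0->q7 q4-1->q8 q5-0->q8 q5-1->q9 q6-0->q0 q6-1->q10 q7-0->q10 q7-1->q11 q8-0->q11 q8-1->q12 q9-0->q12 q9-1->q13 q10-0->q2 q10-1->q14 q11-0->q14 q11-1->q15 q12-0->q15 q12-1->q16 q13-0->q16 q13-1->q17 q14-0->q5 q14-1->q18 q15-0->q18 q15-1->q19 q16-0->q19 q16-1->q17 q17-0->q17 q17-1->q17 q18-0->q9 q18-1->q20 q19-0->q20 q19-1->q17 q20-0->q13 q20-1->q17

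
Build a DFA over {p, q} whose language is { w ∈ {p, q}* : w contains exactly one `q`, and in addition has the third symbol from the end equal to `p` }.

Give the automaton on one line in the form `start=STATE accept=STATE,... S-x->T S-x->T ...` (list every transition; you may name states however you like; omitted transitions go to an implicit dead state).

start=S0 accept=S8,S9,S15 S0-p->S1 S0-q->S2 S1-p->S3 S1-q->S4 S2-p->S5 S2-q->S6 S3-p->S7 S3-q->S8 S4-p->S9 S4-q->S10 S5-p->S11 S5-q->S12 S6-p->S13 S6-q->S14 S7-p->S7 S7-q->S8 S8-p->S9 S8-q->S10 S9-p->S11 S9-q->S12 S10-p->S13 S10-q->S14 S11-p->S15 S11-q->S16 S12-p->S17 S12-q->S10 S13-p->S18 S13-q->S12 S14-p->S13 S14-q->S14 S15-p->S15 S15-q->S16 S16-p->S17 S16-q->S10 S17-p->S18 S17-q->S12 S18-p->S19 S18-q->S16 S19-p->S19 S19-q->S16

Handle the two conditions separately and then intersect. The first has 3 states tracking the count of `q`s, saturating at 2; the second has 15 states tracking the last 3 symbols read. A product state is a pair (one from each), accepting exactly when both do.
A 20-state machine:
          p    q  
>  S0     S1   S2 
   S1     S3   S4 
   S2     S5   S6 
   S3     S7   S8 
   S4     S9  S10 
   S5    S11  S12 
   S6    S13  S14 
   S7     S7   S8 
 * S8     S9  S10 
 * S9    S11  S12 
   S10   S13  S14 
   S11   S15  S16 
   S12   S17  S10 
   S13   S18  S12 
   S14   S13  S14 
 * S15   S15  S16 
   S16   S17  S10 
   S17   S18  S12 
   S18   S19  S16 
   S19   S19  S16 
(> = start, * = accepting)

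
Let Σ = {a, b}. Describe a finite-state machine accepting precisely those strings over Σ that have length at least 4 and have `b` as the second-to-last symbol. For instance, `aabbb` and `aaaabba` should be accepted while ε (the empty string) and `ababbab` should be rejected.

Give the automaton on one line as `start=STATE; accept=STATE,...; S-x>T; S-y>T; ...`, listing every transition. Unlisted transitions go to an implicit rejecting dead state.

start=q0; accept=q4,q5; q0-a>q1; q0-b>q1; q1-a>q2; q1-b>q2; q2-a>q2; q2-b>q3; q3-a>q4; q3-b>q5; q4-a>q2; q4-b>q3; q5-a>q4; q5-b>q5

Handle the two conditions separately and then intersect. One (6 states) tracks the input length, saturating at 5; the other (7 states) tracks the last 2 symbols read. Each combined state is a pair, one component from each; accept when both components accept. After merging equivalent states the machine shrinks.
        a   b  
>  q0   q1  q1 
   q1   q2  q2 
   q2   q2  q3 
   q3   q4  q5 
 * q4   q2  q3 
 * q5   q4  q5 
(> = start, * = accepting)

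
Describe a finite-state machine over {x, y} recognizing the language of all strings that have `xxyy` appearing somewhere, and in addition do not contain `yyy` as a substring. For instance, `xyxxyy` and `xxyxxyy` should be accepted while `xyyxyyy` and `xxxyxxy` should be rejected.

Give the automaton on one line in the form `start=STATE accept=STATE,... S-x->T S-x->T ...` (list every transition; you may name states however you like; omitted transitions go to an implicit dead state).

start=q0 accept=q7,q8,q9 q0-x->q1 q0-y->q2 q1-x->q3 q1-y->q2 q2-x->q1 q2-y->q4 q3-x->q3 q3-y->q5 q4-x->q1 q4-y->q6 q5-x->q1 q5-y->q7 q6-x->q6 q6-y->q6 q7-x->q8 q7-y->q6 q8-x->q8 q8-y->q9 q9-x->q8 q9-y->q7

Run two small machines in parallel and take their product. The first has 5 states tracking whether and how much of `xxyy` has been seen; the second has 4 states tracking partial matches of the forbidden pattern `yyy`. A product state is a pair (one from each), accepting exactly when both do. Minimizing collapses redundant product states.
10 states suffice.
        x   y  
>  q0   q1  q2 
   q1   q3  q2 
   q2   q1  q4 
   q3   q3  q5 
   q4   q1  q6 
   q5   q1  q7 
   q6   q6  q6 
 * q7   q8  q6 
 * q8   q8  q9 
 * q9   q8  q7 
(> = start, * = accepting)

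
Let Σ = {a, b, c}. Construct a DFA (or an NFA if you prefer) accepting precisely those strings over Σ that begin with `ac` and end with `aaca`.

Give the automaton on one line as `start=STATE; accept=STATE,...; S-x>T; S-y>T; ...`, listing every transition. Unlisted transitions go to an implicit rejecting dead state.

Run two small machines in parallel and take their product. The first has 4 states tracking whether the input so far still matches the prefix `ac`; the second has 5 states tracking how much of the suffix `aaca` has currently been matched. A product state is a pair (one from each), accepting exactly when both do. Minimizing collapses redundant product states.
8 states suffice.
        a   b   c  
>  s0   s1  s2  s2 
   s1   s2  s2  s3 
   s2   s2  s2  s2 
   s3   s4  s3  s3 
   s4   s5  s3  s3 
   s5   s5  s3  s6 
   s6   s7  s3  s3 
 * s7   s5  s3  s3 
(> = start, * = accepting)

start=s0; accept=s7; s0-a>s1; s0-b>s2; s0-c>s2; s1-a>s2; s1-b>s2; s1-c>s3; s2-a>s2; s2-b>s2; s2-c>s2; s3-a>s4; s3-b>s3; s3-c>s3; s4-a>s5; s4-b>s3; s4-c>s3; s5-a>s5; s5-b>s3; s5-c>s6; s6-a>s7; s6-b>s3; s6-c>s3; s7-a>s5; s7-b>s3; s7-c>s3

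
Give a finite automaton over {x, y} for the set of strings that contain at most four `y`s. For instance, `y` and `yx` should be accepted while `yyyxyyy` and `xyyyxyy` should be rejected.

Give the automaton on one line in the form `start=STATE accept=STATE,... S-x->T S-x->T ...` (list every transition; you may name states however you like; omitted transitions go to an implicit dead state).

start=S0 accept=S0,S1,S2,S3,S4 S0-x->S0 S0-y->S1 S1-x->S1 S1-y->S2 S2-x->S2 S2-y->S3 S3-x->S3 S3-y->S4 S4-x->S4 S4-y->S5 S5-x->S5 S5-y->S5

Only the number of `y`s matters, and only up to 5. Make a chain S0 → S1 → S2 → S3 → S4 → S5 advanced by each `y` (with S5 absorbing); every other symbol self-loops. The accepting set is {S0, S1, S2, S3, S4}.
6 states suffice.
        x   y  
>* S0   S0  S1 
 * S1   S1  S2 
 * S2   S2  S3 
 * S3   S3  S4 
 * S4   S4  S5 
   S5   S5  S5 
(> = start, * = accepting)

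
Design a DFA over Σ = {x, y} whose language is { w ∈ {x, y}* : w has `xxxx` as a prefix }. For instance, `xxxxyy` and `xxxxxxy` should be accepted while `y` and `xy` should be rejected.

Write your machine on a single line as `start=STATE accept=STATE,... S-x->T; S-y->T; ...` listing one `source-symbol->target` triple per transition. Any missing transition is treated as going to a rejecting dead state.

Check the first 4 symbols one by one: A through D record how many have matched `xxxx` so far; any wrong symbol goes to the dead state F. After all 4 match we enter the accepting sink E.
       x  y 
>  A   B  F 
   B   C  F 
   C   D  F 
   D   E  F 
 * E   E  E 
   F   F  F 
(> = start, * = accepting)

start=A; accept=E; A-x->B; A-y->F; B-x->C; B-y->F; C-x->D; C-y->F; D-x->E; D-y->F; E-x->E; E-y->E; F-x->F; F-y->F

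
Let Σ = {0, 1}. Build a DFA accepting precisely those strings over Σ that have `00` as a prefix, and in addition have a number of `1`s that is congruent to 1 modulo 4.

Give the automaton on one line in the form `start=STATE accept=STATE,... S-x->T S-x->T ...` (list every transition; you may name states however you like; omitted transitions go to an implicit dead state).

Run two small machines in parallel and take their product. The first has 4 states tracking whether the input so far still matches the prefix `00`; the second has 4 states tracking the count of `1`s modulo 4. A product state is a pair (one from each), accepting exactly when both do. Minimizing collapses redundant product states.
        0   1  
>  q0   q1  q2 
   q1   q3  q2 
   q2   q2  q2 
   q3   q3  q4 
 * q4   q4  q5 
   q5   q5  q6 
   q6   q6  q3 
(> = start, * = accepting)

start=q0 accept=q4 q0-0->q1 q0-1->q2 q1-0->q3 q1-1->q2 q2-0->q2 q2-1->q2 q3-0->q3 q3-1->q4 q4-0->q4 q4-1->q5 q5-0->q5 q5-1->q6 q6-0->q6 q6-1->q3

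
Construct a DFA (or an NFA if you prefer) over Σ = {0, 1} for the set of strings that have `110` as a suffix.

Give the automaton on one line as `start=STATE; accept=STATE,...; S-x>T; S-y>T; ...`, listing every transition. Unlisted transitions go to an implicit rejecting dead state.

Let each state record the length of the longest suffix of the input read so far that is also a prefix of `110`. B means the last symbol is `1`; C means the last 2 symbols are `11`; D means the last 3 symbols are `110`. Accept only at D, where the string currently ends in `110`.
       0  1 
>  A   A  B 
   B   A  C 
   C   D  C 
 * D   A  B 
(> = start, * = accepting)

start=A; accept=D; A-0>A; A-1>B; B-0>A; B-1>C; C-0>D; C-1>C; D-0>A; D-1>B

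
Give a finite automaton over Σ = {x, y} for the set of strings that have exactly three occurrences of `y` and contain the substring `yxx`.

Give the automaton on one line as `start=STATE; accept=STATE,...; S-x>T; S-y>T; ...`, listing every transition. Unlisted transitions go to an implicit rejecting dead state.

start=S0; accept=S10; S0-x>S0; S0-y>S1; S1-x>S2; S1-y>S3; S2-x>S4; S2-y>S3; S3-x>S5; S3-y>S6; S4-x>S4; S4-y>S7; S5-x>S7; S5-y>S6; S6-x>S8; S6-y>S9; S7-x>S7; S7-y>S10; S8-x>S10; S8-y>S9; S9-x>S11; S9-y>S9; S10-x>S10; S10-y>S12; S11-x>S12; S11-y>S9; S12-x>S12; S12-y>S12

Run two small machines in parallel and take their product. One (5 states) tracks the count of `y`s, saturating at 4; the other (4 states) tracks whether and how much of `yxx` has been seen. Each combined state is a pair, one component from each; accept when both components accept.
A 13-state machine:
          x    y  
>  S0     S0   S1 
   S1     S2   S3 
   S2     S4   S3 
   S3     S5   S6 
   S4     S4   S7 
   S5     S7   S6 
   S6     S8   S9 
   S7     S7  S10 
   S8    S10   S9 
   S9    S11   S9 
 * S10   S10  S12 
   S11   S12   S9 
   S12   S12  S12 
(> = start, * = accepting)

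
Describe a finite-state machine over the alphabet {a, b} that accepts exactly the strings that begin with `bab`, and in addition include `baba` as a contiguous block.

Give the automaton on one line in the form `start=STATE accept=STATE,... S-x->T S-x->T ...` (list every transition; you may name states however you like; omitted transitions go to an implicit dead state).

start=S0 accept=S8 S0-a->S1 S0-b->S2 S1-a->S1 S1-b->S3 S2-a->S4 S2-b->S3 S3-a->S5 S3-b->S3 S4-a->S1 S4-b->S6 S5-a->S1 S5-b->S7 S6-a->S8 S6-b->S9 S7-a->S10 S7-b->S3 S8-a->S8 S8-b->S8 S9-a->S11 S9-b->S9 S10-a->S10 S10-b->S10 S11-a->S12 S11-b->S6 S12-a->S12 S12-b->S9

Run two small machines in parallel and take their product. The first has 5 states tracking whether the input so far still matches the prefix `bab`; the second has 5 states tracking whether and how much of `baba` has been seen. A product state is a pair (one from each), accepting exactly when both do.
A 13-state machine:
          a    b  
>  S0     S1   S2 
   S1     S1   S3 
   S2     S4   S3 
   S3     S5   S3 
   S4     S1   S6 
   S5     S1   S7 
   S6     S8   S9 
   S7    S10   S3 
 * S8     S8   S8 
   S9    S11   S9 
   S10   S10  S10 
   S11   S12   S6 
   S12   S12   S9 
(> = start, * = accepting)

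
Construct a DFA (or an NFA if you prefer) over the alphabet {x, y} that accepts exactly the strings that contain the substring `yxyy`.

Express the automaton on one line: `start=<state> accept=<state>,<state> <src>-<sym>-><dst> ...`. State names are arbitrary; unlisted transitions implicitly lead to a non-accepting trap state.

Track how much of `yxyy` has been matched so far: state A is no progress, E is the absorbing accept state reached once `yxyy` has occurred. Intermediate states record partial matches; on a mismatch, fall back to the longest reusable overlap.
A 5-state machine:
       x  y 
>  A   A  B 
   B   C  B 
   C   A  D 
   D   C  E 
 * E   E  E 
(> = start, * = accepting)

start=A accept=E A-x->A A-y->B B-x->C B-y->B C-x->A C-y->D D-x->C D-y->E E-x->E E-y->E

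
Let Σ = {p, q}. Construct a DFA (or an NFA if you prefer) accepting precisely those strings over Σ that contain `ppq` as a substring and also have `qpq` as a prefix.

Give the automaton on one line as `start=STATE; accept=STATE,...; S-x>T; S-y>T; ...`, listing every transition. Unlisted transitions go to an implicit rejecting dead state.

Handle the two conditions separately and then intersect. One (4 states) tracks whether and how much of `ppq` has been seen; the other (5 states) tracks whether the input so far still matches the prefix `qpq`. Each combined state is a pair, one component from each; accept when both components accept.
       p  q 
>  A   B  C 
   B   D  E 
   C   F  E 
   D   D  G 
   E   B  E 
   F   D  H 
   G   G  G 
   H   I  H 
   I   J  H 
   J   J  K 
 * K   K  K 
(> = start, * = accepting)

start=A; accept=K; A-p>B; A-q>C; B-p>D; B-q>E; C-p>F; C-q>E; D-p>D; D-q>G; E-p>B; E-q>E; F-p>D; F-q>H; G-p>G; G-q>G; H-p>I; H-q>H; I-p>J; I-q>H; J-p>J; J-q>K; K-p>K; K-q>K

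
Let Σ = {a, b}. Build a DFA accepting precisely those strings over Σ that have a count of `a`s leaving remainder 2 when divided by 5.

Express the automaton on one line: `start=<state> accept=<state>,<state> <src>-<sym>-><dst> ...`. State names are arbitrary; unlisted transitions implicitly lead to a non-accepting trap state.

The only thing that matters is how many `a`s have appeared, reduced mod 5. Use one state per residue: s0 for 0, …, s4 for 4. Reading `a` moves to the next residue; anything else stays put. s2 is accepting.
5 states suffice.
        a   b  
>  s0   s1  s0 
   s1   s2  s1 
 * s2   s3  s2 
   s3   s4  s3 
   s4   s0  s4 
(> = start, * = accepting)

start=s0 accept=s2 s0-a->s1 s0-b->s0 s1-a->s2 s1-b->s1 s2-a->s3 s2-b->s2 s3-a->s4 s3-b->s3 s4-a->s0 s4-b->s4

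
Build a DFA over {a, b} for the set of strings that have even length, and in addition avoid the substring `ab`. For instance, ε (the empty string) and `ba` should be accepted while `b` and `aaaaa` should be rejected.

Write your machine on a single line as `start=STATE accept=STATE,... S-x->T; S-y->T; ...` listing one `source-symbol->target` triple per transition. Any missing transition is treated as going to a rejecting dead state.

Build one automaton per condition and run them in lockstep. The first has 2 states tracking the input length modulo 2; the second has 3 states tracking partial matches of the forbidden pattern `ab`. A product state is a pair (one from each), accepting exactly when both do.
A 6-state machine:
        a   b  
>* S0   S1  S2 
   S1   S3  S4 
   S2   S3  S0 
 * S3   S1  S5 
   S4   S5  S5 
   S5   S4  S4 
(> = start, * = accepting)

start=S0; accept=S0,S3; S0-a->S1; S0-b->S2; S1-a->S3; S1-b->S4; S2-a->S3; S2-b->S0; S3-a->S1; S3-b->S5; S4-a->S5; S4-b->S5; S5-a->S4; S5-b->S4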